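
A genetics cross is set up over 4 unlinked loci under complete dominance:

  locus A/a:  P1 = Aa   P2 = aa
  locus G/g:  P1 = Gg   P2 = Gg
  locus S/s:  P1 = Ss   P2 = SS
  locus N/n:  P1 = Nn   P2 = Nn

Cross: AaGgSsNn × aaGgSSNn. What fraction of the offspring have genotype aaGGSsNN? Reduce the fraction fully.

P(aaGGSsNN) = 1/64

AaGgSsNn gametes: AGSN×1, AGSn×1, AGsN×1, AGsn×1, AgSN×1, AgSn×1, AgsN×1, Agsn×1, aGSN×1, aGSn×1, aGsN×1, aGsn×1, agSN×1, agSn×1, agsN×1, agsn×1
aaGgSSNn gametes: aGSN×4, aGSn×4, agSN×4, agSn×4
AaGgSsNn×aaGgSSNn grid (16·16=256): AaGGSSNN=4 AaGGSSNn=8 AaGGSSnn=4 AaGGSsNN=4 AaGGSsNn=8 AaGGSsnn=4 AaGgSSNN=8 AaGgSSNn=16 AaGgSSnn=8 AaGgSsNN=8 AaGgSsNn=16 AaGgSsnn=8 AaggSSNN=4 AaggSSNn=8 AaggSSnn=4 AaggSsNN=4 AaggSsNn=8 AaggSsnn=4 aaGGSSNN=4 aaGGSSNn=8 aaGGSSnn=4 aaGGSsNN=4 aaGGSsNn=8 aaGGSsnn=4 aaGgSSNN=8 aaGgSSNn=16 aaGgSSnn=8 aaGgSsNN=8 aaGgSsNn=16 aaGgSsnn=8 aaggSSNN=4 aaggSSNn=8 aaggSSnn=4 aaggSsNN=4 aaggSsNn=8 aaggSsnn=4
aaGGSsNN hits 4/256; gcd=4; 4÷4/256÷4 = 1/64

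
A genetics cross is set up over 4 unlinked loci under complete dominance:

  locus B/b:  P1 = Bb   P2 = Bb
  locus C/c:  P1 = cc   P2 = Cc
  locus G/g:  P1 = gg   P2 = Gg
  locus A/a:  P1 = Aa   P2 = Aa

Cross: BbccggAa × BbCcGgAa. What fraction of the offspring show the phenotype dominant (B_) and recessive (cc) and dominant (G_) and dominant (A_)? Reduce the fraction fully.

P(B_ cc G_ A_) = 9/64

BbccggAa gametes: BcgA×4, Bcga×4, bcgA×4, bcga×4
BbCcGgAa gametes: BCGA×1, BCGa×1, BCgA×1, BCga×1, BcGA×1, BcGa×1, BcgA×1, Bcga×1, bCGA×1, bCGa×1, bCgA×1, bCga×1, bcGA×1, bcGa×1, bcgA×1, bcga×1
BbccggAa×BbCcGgAa grid (16·16=256): BBCcGgAA=4 BBCcGgAa=8 BBCcGgaa=4 BBCcggAA=4 BBCcggAa=8 BBCcggaa=4 BBccGgAA=4 BBccGgAa=8 BBccGgaa=4 BBccggAA=4 BBccggAa=8 BBccggaa=4 BbCcGgAA=8 BbCcGgAa=16 BbCcGgaa=8 BbCcggAA=8 BbCcggAa=16 BbCcggaa=8 BbccGgAA=8 BbccGgAa=16 BbccGgaa=8 BbccggAA=8 BbccggAa=16 Bbccggaa=8 bbCcGgAA=4 bbCcGgAa=8 bbCcGgaa=4 bbCcggAA=4 bbCcggAa=8 bbCcggaa=4 bbccGgAA=4 bbccGgAa=8 bbccGgaa=4 bbccggAA=4 bbccggAa=8 bbccggaa=4
B_ cc G_ A_ hits 36/256; gcd=4; 36÷4/256÷4 = 9/64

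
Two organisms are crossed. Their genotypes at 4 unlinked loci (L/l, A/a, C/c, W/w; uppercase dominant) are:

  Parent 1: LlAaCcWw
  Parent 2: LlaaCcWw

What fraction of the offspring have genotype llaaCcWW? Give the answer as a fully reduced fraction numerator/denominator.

P(llaaCcWW) = 1/64

LlAaCcWw gametes: LACW×1, LACw×1, LAcW×1, LAcw×1, LaCW×1, LaCw×1, LacW×1, Lacw×1, lACW×1, lACw×1, lAcW×1, lAcw×1, laCW×1, laCw×1, lacW×1, lacw×1
LlaaCcWw gametes: LaCW×2, LaCw×2, LacW×2, Lacw×2, laCW×2, laCw×2, lacW×2, lacw×2
LlAaCcWw×LlaaCcWw grid (16·16=256): LLAaCCWW=2 LLAaCCWw=4 LLAaCCww=2 LLAaCcWW=4 LLAaCcWw=8 LLAaCcww=4 LLAaccWW=2 LLAaccWw=4 LLAaccww=2 LLaaCCWW=2 LLaaCCWw=4 LLaaCCww=2 LLaaCcWW=4 LLaaCcWw=8 LLaaCcww=4 LLaaccWW=2 LLaaccWw=4 LLaaccww=2 LlAaCCWW=4 LlAaCCWw=8 LlAaCCww=4 LlAaCcWW=8 LlAaCcWw=16 LlAaCcww=8 LlAaccWW=4 LlAaccWw=8 LlAaccww=4 LlaaCCWW=4 LlaaCCWw=8 LlaaCCww=4 LlaaCcWW=8 LlaaCcWw=16 LlaaCcww=8 LlaaccWW=4 LlaaccWw=8 Llaaccww=4 llAaCCWW=2 llAaCCWw=4 llAaCCww=2 llAaCcWW=4 llAaCcWw=8 llAaCcww=4 llAaccWW=2 llAaccWw=4 llAaccww=2 llaaCCWW=2 llaaCCWw=4 llaaCCww=2 llaaCcWW=4 llaaCcWw=8 llaaCcww=4 llaaccWW=2 llaaccWw=4 llaaccww=2
llaaCcWW hits 4/256; gcd=4; 4÷4/256÷4 = 1/64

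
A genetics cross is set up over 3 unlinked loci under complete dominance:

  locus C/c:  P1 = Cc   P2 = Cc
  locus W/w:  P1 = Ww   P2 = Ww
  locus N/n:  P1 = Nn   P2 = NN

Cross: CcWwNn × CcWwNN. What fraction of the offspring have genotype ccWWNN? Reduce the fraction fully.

CcWwNn gametes: CWN×1, CWn×1, CwN×1, Cwn×1, cWN×1, cWn×1, cwN×1, cwn×1
CcWwNN gametes: CWN×2, CwN×2, cWN×2, cwN×2
CcWwNn×CcWwNN grid (8·8=64): CCWWNN=2 CCWWNn=2 CCWwNN=4 CCWwNn=4 CCwwNN=2 CCwwNn=2 CcWWNN=4 CcWWNn=4 CcWwNN=8 CcWwNn=8 CcwwNN=4 CcwwNn=4 ccWWNN=2 ccWWNn=2 ccWwNN=4 ccWwNn=4 ccwwNN=2 ccwwNn=2
ccWWNN hits 2/64; gcd=2; 2÷2/64÷2 = 1/32

P(ccWWNN) = 1/32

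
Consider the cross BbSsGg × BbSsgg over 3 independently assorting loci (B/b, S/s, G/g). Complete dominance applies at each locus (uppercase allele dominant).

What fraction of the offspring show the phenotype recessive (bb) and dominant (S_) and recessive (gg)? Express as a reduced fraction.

BbSsGg gametes: BSG×1, BSg×1, BsG×1, Bsg×1, bSG×1, bSg×1, bsG×1, bsg×1
BbSsgg gametes: BSg×2, Bsg×2, bSg×2, bsg×2
BbSsGg×BbSsgg grid (8·8=64): BBSSGg=2 BBSSgg=2 BBSsGg=4 BBSsgg=4 BBssGg=2 BBssgg=2 BbSSGg=4 BbSSgg=4 BbSsGg=8 BbSsgg=8 BbssGg=4 Bbssgg=4 bbSSGg=2 bbSSgg=2 bbSsGg=4 bbSsgg=4 bbssGg=2 bbssgg=2
bb S_ gg hits 6/64; gcd=2; 6÷2/64÷2 = 3/32

P(bb S_ gg) = 3/32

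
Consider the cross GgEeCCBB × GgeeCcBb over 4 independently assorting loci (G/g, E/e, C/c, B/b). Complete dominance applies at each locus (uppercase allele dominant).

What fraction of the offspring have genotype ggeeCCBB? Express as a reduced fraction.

GgEeCCBB gametes: GECB×4, GeCB×4, gECB×4, geCB×4
GgeeCcBb gametes: GeCB×2, GeCb×2, GecB×2, Gecb×2, geCB×2, geCb×2, gecB×2, gecb×2
GgEeCCBB×GgeeCcBb grid (16·16=256): GGEeCCBB=8 GGEeCCBb=8 GGEeCcBB=8 GGEeCcBb=8 GGeeCCBB=8 GGeeCCBb=8 GGeeCcBB=8 GGeeCcBb=8 GgEeCCBB=16 GgEeCCBb=16 GgEeCcBB=16 GgEeCcBb=16 GgeeCCBB=16 GgeeCCBb=16 GgeeCcBB=16 GgeeCcBb=16 ggEeCCBB=8 ggEeCCBb=8 ggEeCcBB=8 ggEeCcBb=8 ggeeCCBB=8 ggeeCCBb=8 ggeeCcBB=8 ggeeCcBb=8
ggeeCCBB hits 8/256; gcd=8; 8÷8/256÷8 = 1/32

P(ggeeCCBB) = 1/32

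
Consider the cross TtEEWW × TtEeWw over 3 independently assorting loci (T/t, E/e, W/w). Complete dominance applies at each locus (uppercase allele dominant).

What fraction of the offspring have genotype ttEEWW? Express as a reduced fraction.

P(ttEEWW) = 1/16

TtEEWW gametes: TEW×4, tEW×4
TtEeWw gametes: TEW×1, TEw×1, TeW×1, Tew×1, tEW×1, tEw×1, teW×1, tew×1
TtEEWW×TtEeWw grid (8·8=64): TTEEWW=4 TTEEWw=4 TTEeWW=4 TTEeWw=4 TtEEWW=8 TtEEWw=8 TtEeWW=8 TtEeWw=8 ttEEWW=4 ttEEWw=4 ttEeWW=4 ttEeWw=4
ttEEWW hits 4/64; gcd=4; 4÷4/64÷4 = 1/16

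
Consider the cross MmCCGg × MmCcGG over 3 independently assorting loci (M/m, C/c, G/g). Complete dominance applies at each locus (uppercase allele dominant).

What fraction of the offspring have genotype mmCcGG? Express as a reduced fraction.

P(mmCcGG) = 1/16

MmCCGg gametes: MCG×2, MCg×2, mCG×2, mCg×2
MmCcGG gametes: MCG×2, McG×2, mCG×2, mcG×2
MmCCGg×MmCcGG grid (8·8=64): MMCCGG=4 MMCCGg=4 MMCcGG=4 MMCcGg=4 MmCCGG=8 MmCCGg=8 MmCcGG=8 MmCcGg=8 mmCCGG=4 mmCCGg=4 mmCcGG=4 mmCcGg=4
mmCcGG hits 4/64; gcd=4; 4÷4/64÷4 = 1/16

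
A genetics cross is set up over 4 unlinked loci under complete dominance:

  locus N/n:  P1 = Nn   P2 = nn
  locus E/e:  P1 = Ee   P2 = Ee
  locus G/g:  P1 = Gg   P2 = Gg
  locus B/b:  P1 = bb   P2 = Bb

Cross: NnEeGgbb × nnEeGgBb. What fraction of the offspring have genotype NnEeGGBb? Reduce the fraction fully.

NnEeGgbb gametes: NEGb×2, NEgb×2, NeGb×2, Negb×2, nEGb×2, nEgb×2, neGb×2, negb×2
nnEeGgBb gametes: nEGB×2, nEGb×2, nEgB×2, nEgb×2, neGB×2, neGb×2, negB×2, negb×2
NnEeGgbb×nnEeGgBb grid (16·16=256): NnEEGGBb=4 NnEEGGbb=4 NnEEGgBb=8 NnEEGgbb=8 NnEEggBb=4 NnEEggbb=4 NnEeGGBb=8 NnEeGGbb=8 NnEeGgBb=16 NnEeGgbb=16 NnEeggBb=8 NnEeggbb=8 NneeGGBb=4 NneeGGbb=4 NneeGgBb=8 NneeGgbb=8 NneeggBb=4 Nneeggbb=4 nnEEGGBb=4 nnEEGGbb=4 nnEEGgBb=8 nnEEGgbb=8 nnEEggBb=4 nnEEggbb=4 nnEeGGBb=8 nnEeGGbb=8 nnEeGgBb=16 nnEeGgbb=16 nnEeggBb=8 nnEeggbb=8 nneeGGBb=4 nneeGGbb=4 nneeGgBb=8 nneeGgbb=8 nneeggBb=4 nneeggbb=4
NnEeGGBb hits 8/256; gcd=8; 8÷8/256÷8 = 1/32

P(NnEeGGBb) = 1/32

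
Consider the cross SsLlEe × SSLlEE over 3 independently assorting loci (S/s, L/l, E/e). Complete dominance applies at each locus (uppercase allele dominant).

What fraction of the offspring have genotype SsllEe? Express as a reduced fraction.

P(SsllEe) = 1/16

SsLlEe gametes: SLE×1, SLe×1, SlE×1, Sle×1, sLE×1, sLe×1, slE×1, sle×1
SSLlEE gametes: SLE×4, SlE×4
SsLlEe×SSLlEE grid (8·8=64): SSLLEE=4 SSLLEe=4 SSLlEE=8 SSLlEe=8 SSllEE=4 SSllEe=4 SsLLEE=4 SsLLEe=4 SsLlEE=8 SsLlEe=8 SsllEE=4 SsllEe=4
SsllEe hits 4/64; gcd=4; 4÷4/64÷4 = 1/16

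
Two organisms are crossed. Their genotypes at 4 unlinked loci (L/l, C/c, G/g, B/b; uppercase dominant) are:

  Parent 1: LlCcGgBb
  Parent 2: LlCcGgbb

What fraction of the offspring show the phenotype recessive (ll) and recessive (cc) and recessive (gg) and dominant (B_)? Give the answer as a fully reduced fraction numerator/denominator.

LlCcGgBb gametes: LCGB×1, LCGb×1, LCgB×1, LCgb×1, LcGB×1, LcGb×1, LcgB×1, Lcgb×1, lCGB×1, lCGb×1, lCgB×1, lCgb×1, lcGB×1, lcGb×1, lcgB×1, lcgb×1
LlCcGgbb gametes: LCGb×2, LCgb×2, LcGb×2, Lcgb×2, lCGb×2, lCgb×2, lcGb×2, lcgb×2
LlCcGgBb×LlCcGgbb grid (16·16=256): LLCCGGBb=2 LLCCGGbb=2 LLCCGgBb=4 LLCCGgbb=4 LLCCggBb=2 LLCCggbb=2 LLCcGGBb=4 LLCcGGbb=4 LLCcGgBb=8 LLCcGgbb=8 LLCcggBb=4 LLCcggbb=4 LLccGGBb=2 LLccGGbb=2 LLccGgBb=4 LLccGgbb=4 LLccggBb=2 LLccggbb=2 LlCCGGBb=4 LlCCGGbb=4 LlCCGgBb=8 LlCCGgbb=8 LlCCggBb=4 LlCCggbb=4 LlCcGGBb=8 LlCcGGbb=8 LlCcGgBb=16 LlCcGgbb=16 LlCcggBb=8 LlCcggbb=8 LlccGGBb=4 LlccGGbb=4 LlccGgBb=8 LlccGgbb=8 LlccggBb=4 Llccggbb=4 llCCGGBb=2 llCCGGbb=2 llCCGgBb=4 llCCGgbb=4 llCCggBb=2 llCCggbb=2 llCcGGBb=4 llCcGGbb=4 llCcGgBb=8 llCcGgbb=8 llCcggBb=4 llCcggbb=4 llccGGBb=2 llccGGbb=2 llccGgBb=4 llccGgbb=4 llccggBb=2 llccggbb=2
ll cc gg B_ hits 2/256; gcd=2; 2÷2/256÷2 = 1/128

P(ll cc gg B_) = 1/128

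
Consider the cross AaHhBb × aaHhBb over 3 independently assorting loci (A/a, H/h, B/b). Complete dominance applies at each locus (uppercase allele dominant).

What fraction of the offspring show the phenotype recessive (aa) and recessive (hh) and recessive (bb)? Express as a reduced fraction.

AaHhBb gametes: AHB×1, AHb×1, AhB×1, Ahb×1, aHB×1, aHb×1, ahB×1, ahb×1
aaHhBb gametes: aHB×2, aHb×2, ahB×2, ahb×2
AaHhBb×aaHhBb grid (8·8=64): AaHHBB=2 AaHHBb=4 AaHHbb=2 AaHhBB=4 AaHhBb=8 AaHhbb=4 AahhBB=2 AahhBb=4 Aahhbb=2 aaHHBB=2 aaHHBb=4 aaHHbb=2 aaHhBB=4 aaHhBb=8 aaHhbb=4 aahhBB=2 aahhBb=4 aahhbb=2
aa hh bb hits 2/64; gcd=2; 2÷2/64÷2 = 1/32

P(aa hh bb) = 1/32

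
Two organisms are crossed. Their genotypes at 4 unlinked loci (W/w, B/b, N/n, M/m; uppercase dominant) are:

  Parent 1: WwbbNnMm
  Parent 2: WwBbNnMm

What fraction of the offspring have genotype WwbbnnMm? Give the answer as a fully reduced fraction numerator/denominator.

WwbbNnMm gametes: WbNM×2, WbNm×2, WbnM×2, Wbnm×2, wbNM×2, wbNm×2, wbnM×2, wbnm×2
WwBbNnMm gametes: WBNM×1, WBNm×1, WBnM×1, WBnm×1, WbNM×1, WbNm×1, WbnM×1, Wbnm×1, wBNM×1, wBNm×1, wBnM×1, wBnm×1, wbNM×1, wbNm×1, wbnM×1, wbnm×1
WwbbNnMm×WwBbNnMm grid (16·16=256): WWBbNNMM=2 WWBbNNMm=4 WWBbNNmm=2 WWBbNnMM=4 WWBbNnMm=8 WWBbNnmm=4 WWBbnnMM=2 WWBbnnMm=4 WWBbnnmm=2 WWbbNNMM=2 WWbbNNMm=4 WWbbNNmm=2 WWbbNnMM=4 WWbbNnMm=8 WWbbNnmm=4 WWbbnnMM=2 WWbbnnMm=4 WWbbnnmm=2 WwBbNNMM=4 WwBbNNMm=8 WwBbNNmm=4 WwBbNnMM=8 WwBbNnMm=16 WwBbNnmm=8 WwBbnnMM=4 WwBbnnMm=8 WwBbnnmm=4 WwbbNNMM=4 WwbbNNMm=8 WwbbNNmm=4 WwbbNnMM=8 WwbbNnMm=16 WwbbNnmm=8 WwbbnnMM=4 WwbbnnMm=8 Wwbbnnmm=4 wwBbNNMM=2 wwBbNNMm=4 wwBbNNmm=2 wwBbNnMM=4 wwBbNnMm=8 wwBbNnmm=4 wwBbnnMM=2 wwBbnnMm=4 wwBbnnmm=2 wwbbNNMM=2 wwbbNNMm=4 wwbbNNmm=2 wwbbNnMM=4 wwbbNnMm=8 wwbbNnmm=4 wwbbnnMM=2 wwbbnnMm=4 wwbbnnmm=2
WwbbnnMm hits 8/256; gcd=8; 8÷8/256÷8 = 1/32

P(WwbbnnMm) = 1/32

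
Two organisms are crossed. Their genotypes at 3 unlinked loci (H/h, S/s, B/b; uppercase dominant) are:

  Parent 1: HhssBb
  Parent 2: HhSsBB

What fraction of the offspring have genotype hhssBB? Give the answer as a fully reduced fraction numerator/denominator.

P(hhssBB) = 1/16

HhssBb gametes: HsB×2, Hsb×2, hsB×2, hsb×2
HhSsBB gametes: HSB×2, HsB×2, hSB×2, hsB×2
HhssBb×HhSsBB grid (8·8=64): HHSsBB=4 HHSsBb=4 HHssBB=4 HHssBb=4 HhSsBB=8 HhSsBb=8 HhssBB=8 HhssBb=8 hhSsBB=4 hhSsBb=4 hhssBB=4 hhssBb=4
hhssBB hits 4/64; gcd=4; 4÷4/64÷4 = 1/16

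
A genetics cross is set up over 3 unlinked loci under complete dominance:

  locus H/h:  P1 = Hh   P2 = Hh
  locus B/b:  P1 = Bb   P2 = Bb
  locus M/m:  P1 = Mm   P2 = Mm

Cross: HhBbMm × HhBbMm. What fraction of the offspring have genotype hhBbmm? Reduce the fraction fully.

P(hhBbmm) = 1/32

HhBbMm gametes: HBM×1, HBm×1, HbM×1, Hbm×1, hBM×1, hBm×1, hbM×1, hbm×1
HhBbMm gametes: HBM×1, HBm×1, HbM×1, Hbm×1, hBM×1, hBm×1, hbM×1, hbm×1
HhBbMm×HhBbMm grid (8·8=64): HHBBMM=1 HHBBMm=2 HHBBmm=1 HHBbMM=2 HHBbMm=4 HHBbmm=2 HHbbMM=1 HHbbMm=2 HHbbmm=1 HhBBMM=2 HhBBMm=4 HhBBmm=2 HhBbMM=4 HhBbMm=8 HhBbmm=4 HhbbMM=2 HhbbMm=4 Hhbbmm=2 hhBBMM=1 hhBBMm=2 hhBBmm=1 hhBbMM=2 hhBbMm=4 hhBbmm=2 hhbbMM=1 hhbbMm=2 hhbbmm=1
hhBbmm hits 2/64; gcd=2; 2÷2/64÷2 = 1/32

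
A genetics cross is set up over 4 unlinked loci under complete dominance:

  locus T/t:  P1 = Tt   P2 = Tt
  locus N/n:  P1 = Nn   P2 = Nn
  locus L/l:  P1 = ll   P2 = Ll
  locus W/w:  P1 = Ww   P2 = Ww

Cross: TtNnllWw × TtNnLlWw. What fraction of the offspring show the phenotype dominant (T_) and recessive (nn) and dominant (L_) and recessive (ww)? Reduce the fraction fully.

TtNnllWw gametes: TNlW×2, TNlw×2, TnlW×2, Tnlw×2, tNlW×2, tNlw×2, tnlW×2, tnlw×2
TtNnLlWw gametes: TNLW×1, TNLw×1, TNlW×1, TNlw×1, TnLW×1, TnLw×1, TnlW×1, Tnlw×1, tNLW×1, tNLw×1, tNlW×1, tNlw×1, tnLW×1, tnLw×1, tnlW×1, tnlw×1
TtNnllWw×TtNnLlWw grid (16·16=256): TTNNLlWW=2 TTNNLlWw=4 TTNNLlww=2 TTNNllWW=2 TTNNllWw=4 TTNNllww=2 TTNnLlWW=4 TTNnLlWw=8 TTNnLlww=4 TTNnllWW=4 TTNnllWw=8 TTNnllww=4 TTnnLlWW=2 TTnnLlWw=4 TTnnLlww=2 TTnnllWW=2 TTnnllWw=4 TTnnllww=2 TtNNLlWW=4 TtNNLlWw=8 TtNNLlww=4 TtNNllWW=4 TtNNllWw=8 TtNNllww=4 TtNnLlWW=8 TtNnLlWw=16 TtNnLlww=8 TtNnllWW=8 TtNnllWw=16 TtNnllww=8 TtnnLlWW=4 TtnnLlWw=8 TtnnLlww=4 TtnnllWW=4 TtnnllWw=8 Ttnnllww=4 ttNNLlWW=2 ttNNLlWw=4 ttNNLlww=2 ttNNllWW=2 ttNNllWw=4 ttNNllww=2 ttNnLlWW=4 ttNnLlWw=8 ttNnLlww=4 ttNnllWW=4 ttNnllWw=8 ttNnllww=4 ttnnLlWW=2 ttnnLlWw=4 ttnnLlww=2 ttnnllWW=2 ttnnllWw=4 ttnnllww=2
T_ nn L_ ww hits 6/256; gcd=2; 6÷2/256÷2 = 3/128

P(T_ nn L_ ww) = 3/128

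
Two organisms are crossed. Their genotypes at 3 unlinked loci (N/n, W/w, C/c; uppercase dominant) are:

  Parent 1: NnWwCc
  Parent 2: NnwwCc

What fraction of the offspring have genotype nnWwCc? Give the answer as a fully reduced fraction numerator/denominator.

P(nnWwCc) = 1/16

NnWwCc gametes: NWC×1, NWc×1, NwC×1, Nwc×1, nWC×1, nWc×1, nwC×1, nwc×1
NnwwCc gametes: NwC×2, Nwc×2, nwC×2, nwc×2
NnWwCc×NnwwCc grid (8·8=64): NNWwCC=2 NNWwCc=4 NNWwcc=2 NNwwCC=2 NNwwCc=4 NNwwcc=2 NnWwCC=4 NnWwCc=8 NnWwcc=4 NnwwCC=4 NnwwCc=8 Nnwwcc=4 nnWwCC=2 nnWwCc=4 nnWwcc=2 nnwwCC=2 nnwwCc=4 nnwwcc=2
nnWwCc hits 4/64; gcd=4; 4÷4/64÷4 = 1/16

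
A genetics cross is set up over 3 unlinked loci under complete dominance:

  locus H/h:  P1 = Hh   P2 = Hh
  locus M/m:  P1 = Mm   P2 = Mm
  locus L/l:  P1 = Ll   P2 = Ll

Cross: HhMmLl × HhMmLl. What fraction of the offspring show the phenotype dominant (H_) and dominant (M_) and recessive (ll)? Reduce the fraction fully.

HhMmLl gametes: HML×1, HMl×1, HmL×1, Hml×1, hML×1, hMl×1, hmL×1, hml×1
HhMmLl gametes: HML×1, HMl×1, HmL×1, Hml×1, hML×1, hMl×1, hmL×1, hml×1
HhMmLl×HhMmLl grid (8·8=64): HHMMLL=1 HHMMLl=2 HHMMll=1 HHMmLL=2 HHMmLl=4 HHMmll=2 HHmmLL=1 HHmmLl=2 HHmmll=1 HhMMLL=2 HhMMLl=4 HhMMll=2 HhMmLL=4 HhMmLl=8 HhMmll=4 HhmmLL=2 HhmmLl=4 Hhmmll=2 hhMMLL=1 hhMMLl=2 hhMMll=1 hhMmLL=2 hhMmLl=4 hhMmll=2 hhmmLL=1 hhmmLl=2 hhmmll=1
H_ M_ ll hits 9/64; gcd=1; 9÷1/64÷1 = 9/64

P(H_ M_ ll) = 9/64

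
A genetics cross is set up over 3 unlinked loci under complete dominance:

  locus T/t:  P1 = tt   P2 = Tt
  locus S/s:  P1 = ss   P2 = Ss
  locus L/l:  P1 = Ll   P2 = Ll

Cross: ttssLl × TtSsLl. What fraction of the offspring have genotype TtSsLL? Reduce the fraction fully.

P(TtSsLL) = 1/16

ttssLl gametes: tsL×4, tsl×4
TtSsLl gametes: TSL×1, TSl×1, TsL×1, Tsl×1, tSL×1, tSl×1, tsL×1, tsl×1
ttssLl×TtSsLl grid (8·8=64): TtSsLL=4 TtSsLl=8 TtSsll=4 TtssLL=4 TtssLl=8 Ttssll=4 ttSsLL=4 ttSsLl=8 ttSsll=4 ttssLL=4 ttssLl=8 ttssll=4
TtSsLL hits 4/64; gcd=4; 4÷4/64÷4 = 1/16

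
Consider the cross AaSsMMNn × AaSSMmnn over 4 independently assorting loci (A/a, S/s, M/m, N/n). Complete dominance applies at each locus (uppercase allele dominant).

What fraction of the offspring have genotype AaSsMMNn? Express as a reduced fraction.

AaSsMMNn gametes: ASMN×2, ASMn×2, AsMN×2, AsMn×2, aSMN×2, aSMn×2, asMN×2, asMn×2
AaSSMmnn gametes: ASMn×4, ASmn×4, aSMn×4, aSmn×4
AaSsMMNn×AaSSMmnn grid (16·16=256): AASSMMNn=8 AASSMMnn=8 AASSMmNn=8 AASSMmnn=8 AASsMMNn=8 AASsMMnn=8 AASsMmNn=8 AASsMmnn=8 AaSSMMNn=16 AaSSMMnn=16 AaSSMmNn=16 AaSSMmnn=16 AaSsMMNn=16 AaSsMMnn=16 AaSsMmNn=16 AaSsMmnn=16 aaSSMMNn=8 aaSSMMnn=8 aaSSMmNn=8 aaSSMmnn=8 aaSsMMNn=8 aaSsMMnn=8 aaSsMmNn=8 aaSsMmnn=8
AaSsMMNn hits 16/256; gcd=16; 16÷16/256÷16 = 1/16

P(AaSsMMNn) = 1/16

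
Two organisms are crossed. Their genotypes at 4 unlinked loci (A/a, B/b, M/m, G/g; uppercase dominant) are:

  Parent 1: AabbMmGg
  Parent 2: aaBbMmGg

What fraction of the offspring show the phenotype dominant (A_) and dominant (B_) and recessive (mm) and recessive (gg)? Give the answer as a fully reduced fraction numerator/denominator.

P(A_ B_ mm gg) = 1/64

AabbMmGg gametes: AbMG×2, AbMg×2, AbmG×2, Abmg×2, abMG×2, abMg×2, abmG×2, abmg×2
aaBbMmGg gametes: aBMG×2, aBMg×2, aBmG×2, aBmg×2, abMG×2, abMg×2, abmG×2, abmg×2
AabbMmGg×aaBbMmGg grid (16·16=256): AaBbMMGG=4 AaBbMMGg=8 AaBbMMgg=4 AaBbMmGG=8 AaBbMmGg=16 AaBbMmgg=8 AaBbmmGG=4 AaBbmmGg=8 AaBbmmgg=4 AabbMMGG=4 AabbMMGg=8 AabbMMgg=4 AabbMmGG=8 AabbMmGg=16 AabbMmgg=8 AabbmmGG=4 AabbmmGg=8 Aabbmmgg=4 aaBbMMGG=4 aaBbMMGg=8 aaBbMMgg=4 aaBbMmGG=8 aaBbMmGg=16 aaBbMmgg=8 aaBbmmGG=4 aaBbmmGg=8 aaBbmmgg=4 aabbMMGG=4 aabbMMGg=8 aabbMMgg=4 aabbMmGG=8 aabbMmGg=16 aabbMmgg=8 aabbmmGG=4 aabbmmGg=8 aabbmmgg=4
A_ B_ mm gg hits 4/256; gcd=4; 4÷4/256÷4 = 1/64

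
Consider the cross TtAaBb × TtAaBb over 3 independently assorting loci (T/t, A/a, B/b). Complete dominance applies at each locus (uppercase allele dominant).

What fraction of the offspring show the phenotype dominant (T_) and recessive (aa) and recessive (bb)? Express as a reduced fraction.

P(T_ aa bb) = 3/64

TtAaBb gametes: TAB×1, TAb×1, TaB×1, Tab×1, tAB×1, tAb×1, taB×1, tab×1
TtAaBb gametes: TAB×1, TAb×1, TaB×1, Tab×1, tAB×1, tAb×1, taB×1, tab×1
TtAaBb×TtAaBb grid (8·8=64): TTAABB=1 TTAABb=2 TTAAbb=1 TTAaBB=2 TTAaBb=4 TTAabb=2 TTaaBB=1 TTaaBb=2 TTaabb=1 TtAABB=2 TtAABb=4 TtAAbb=2 TtAaBB=4 TtAaBb=8 TtAabb=4 TtaaBB=2 TtaaBb=4 Ttaabb=2 ttAABB=1 ttAABb=2 ttAAbb=1 ttAaBB=2 ttAaBb=4 ttAabb=2 ttaaBB=1 ttaaBb=2 ttaabb=1
T_ aa bb hits 3/64; gcd=1; 3÷1/64÷1 = 3/64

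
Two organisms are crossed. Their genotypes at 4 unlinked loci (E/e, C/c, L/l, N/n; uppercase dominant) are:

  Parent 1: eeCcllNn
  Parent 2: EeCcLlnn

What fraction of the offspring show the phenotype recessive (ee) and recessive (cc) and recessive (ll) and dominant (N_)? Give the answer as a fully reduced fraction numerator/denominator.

eeCcllNn gametes: eClN×4, eCln×4, eclN×4, ecln×4
EeCcLlnn gametes: ECLn×2, ECln×2, EcLn×2, Ecln×2, eCLn×2, eCln×2, ecLn×2, ecln×2
eeCcllNn×EeCcLlnn grid (16·16=256): EeCCLlNn=8 EeCCLlnn=8 EeCCllNn=8 EeCCllnn=8 EeCcLlNn=16 EeCcLlnn=16 EeCcllNn=16 EeCcllnn=16 EeccLlNn=8 EeccLlnn=8 EeccllNn=8 Eeccllnn=8 eeCCLlNn=8 eeCCLlnn=8 eeCCllNn=8 eeCCllnn=8 eeCcLlNn=16 eeCcLlnn=16 eeCcllNn=16 eeCcllnn=16 eeccLlNn=8 eeccLlnn=8 eeccllNn=8 eeccllnn=8
ee cc ll N_ hits 8/256; gcd=8; 8÷8/256÷8 = 1/32

P(ee cc ll N_) = 1/32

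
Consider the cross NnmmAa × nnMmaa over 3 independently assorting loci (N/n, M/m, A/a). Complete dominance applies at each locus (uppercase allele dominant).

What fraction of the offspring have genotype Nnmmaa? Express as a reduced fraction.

P(Nnmmaa) = 1/8

NnmmAa gametes: NmA×2, Nma×2, nmA×2, nma×2
nnMmaa gametes: nMa×4, nma×4
NnmmAa×nnMmaa grid (8·8=64): NnMmAa=8 NnMmaa=8 NnmmAa=8 Nnmmaa=8 nnMmAa=8 nnMmaa=8 nnmmAa=8 nnmmaa=8
Nnmmaa hits 8/64; gcd=8; 8÷8/64÷8 = 1/8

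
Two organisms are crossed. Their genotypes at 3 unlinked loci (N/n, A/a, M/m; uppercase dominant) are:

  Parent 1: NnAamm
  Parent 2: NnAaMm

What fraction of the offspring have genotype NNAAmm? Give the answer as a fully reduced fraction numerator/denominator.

P(NNAAmm) = 1/32

NnAamm gametes: NAm×2, Nam×2, nAm×2, nam×2
NnAaMm gametes: NAM×1, NAm×1, NaM×1, Nam×1, nAM×1, nAm×1, naM×1, nam×1
NnAamm×NnAaMm grid (8·8=64): NNAAMm=2 NNAAmm=2 NNAaMm=4 NNAamm=4 NNaaMm=2 NNaamm=2 NnAAMm=4 NnAAmm=4 NnAaMm=8 NnAamm=8 NnaaMm=4 Nnaamm=4 nnAAMm=2 nnAAmm=2 nnAaMm=4 nnAamm=4 nnaaMm=2 nnaamm=2
NNAAmm hits 2/64; gcd=2; 2÷2/64÷2 = 1/32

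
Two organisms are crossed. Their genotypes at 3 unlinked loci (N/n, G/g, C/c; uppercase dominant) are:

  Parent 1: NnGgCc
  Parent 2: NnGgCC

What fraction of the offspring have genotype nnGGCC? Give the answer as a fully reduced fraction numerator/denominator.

NnGgCc gametes: NGC×1, NGc×1, NgC×1, Ngc×1, nGC×1, nGc×1, ngC×1, ngc×1
NnGgCC gametes: NGC×2, NgC×2, nGC×2, ngC×2
NnGgCc×NnGgCC grid (8·8=64): NNGGCC=2 NNGGCc=2 NNGgCC=4 NNGgCc=4 NNggCC=2 NNggCc=2 NnGGCC=4 NnGGCc=4 NnGgCC=8 NnGgCc=8 NnggCC=4 NnggCc=4 nnGGCC=2 nnGGCc=2 nnGgCC=4 nnGgCc=4 nnggCC=2 nnggCc=2
nnGGCC hits 2/64; gcd=2; 2÷2/64÷2 = 1/32

P(nnGGCC) = 1/32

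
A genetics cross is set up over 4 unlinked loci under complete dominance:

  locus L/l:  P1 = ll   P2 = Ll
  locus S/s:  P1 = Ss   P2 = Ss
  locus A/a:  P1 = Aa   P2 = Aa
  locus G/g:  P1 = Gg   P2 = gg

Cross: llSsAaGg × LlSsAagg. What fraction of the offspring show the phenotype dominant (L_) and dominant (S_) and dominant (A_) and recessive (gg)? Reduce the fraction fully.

llSsAaGg gametes: lSAG×2, lSAg×2, lSaG×2, lSag×2, lsAG×2, lsAg×2, lsaG×2, lsag×2
LlSsAagg gametes: LSAg×2, LSag×2, LsAg×2, Lsag×2, lSAg×2, lSag×2, lsAg×2, lsag×2
llSsAaGg×LlSsAagg grid (16·16=256): LlSSAAGg=4 LlSSAAgg=4 LlSSAaGg=8 LlSSAagg=8 LlSSaaGg=4 LlSSaagg=4 LlSsAAGg=8 LlSsAAgg=8 LlSsAaGg=16 LlSsAagg=16 LlSsaaGg=8 LlSsaagg=8 LlssAAGg=4 LlssAAgg=4 LlssAaGg=8 LlssAagg=8 LlssaaGg=4 Llssaagg=4 llSSAAGg=4 llSSAAgg=4 llSSAaGg=8 llSSAagg=8 llSSaaGg=4 llSSaagg=4 llSsAAGg=8 llSsAAgg=8 llSsAaGg=16 llSsAagg=16 llSsaaGg=8 llSsaagg=8 llssAAGg=4 llssAAgg=4 llssAaGg=8 llssAagg=8 llssaaGg=4 llssaagg=4
L_ S_ A_ gg hits 36/256; gcd=4; 36÷4/256÷4 = 9/64

P(L_ S_ A_ gg) = 9/64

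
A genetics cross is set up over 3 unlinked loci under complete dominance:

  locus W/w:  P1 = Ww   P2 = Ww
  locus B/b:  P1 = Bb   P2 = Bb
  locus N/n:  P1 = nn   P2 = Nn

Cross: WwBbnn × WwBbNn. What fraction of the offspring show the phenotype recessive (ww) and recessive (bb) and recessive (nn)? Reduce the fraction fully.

P(ww bb nn) = 1/32

WwBbnn gametes: WBn×2, Wbn×2, wBn×2, wbn×2
WwBbNn gametes: WBN×1, WBn×1, WbN×1, Wbn×1, wBN×1, wBn×1, wbN×1, wbn×1
WwBbnn×WwBbNn grid (8·8=64): WWBBNn=2 WWBBnn=2 WWBbNn=4 WWBbnn=4 WWbbNn=2 WWbbnn=2 WwBBNn=4 WwBBnn=4 WwBbNn=8 WwBbnn=8 WwbbNn=4 Wwbbnn=4 wwBBNn=2 wwBBnn=2 wwBbNn=4 wwBbnn=4 wwbbNn=2 wwbbnn=2
ww bb nn hits 2/64; gcd=2; 2÷2/64÷2 = 1/32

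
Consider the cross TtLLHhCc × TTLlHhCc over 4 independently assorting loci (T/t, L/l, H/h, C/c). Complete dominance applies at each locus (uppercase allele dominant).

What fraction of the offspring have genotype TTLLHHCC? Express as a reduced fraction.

TtLLHhCc gametes: TLHC×2, TLHc×2, TLhC×2, TLhc×2, tLHC×2, tLHc×2, tLhC×2, tLhc×2
TTLlHhCc gametes: TLHC×2, TLHc×2, TLhC×2, TLhc×2, TlHC×2, TlHc×2, TlhC×2, Tlhc×2
TtLLHhCc×TTLlHhCc grid (16·16=256): TTLLHHCC=4 TTLLHHCc=8 TTLLHHcc=4 TTLLHhCC=8 TTLLHhCc=16 TTLLHhcc=8 TTLLhhCC=4 TTLLhhCc=8 TTLLhhcc=4 TTLlHHCC=4 TTLlHHCc=8 TTLlHHcc=4 TTLlHhCC=8 TTLlHhCc=16 TTLlHhcc=8 TTLlhhCC=4 TTLlhhCc=8 TTLlhhcc=4 TtLLHHCC=4 TtLLHHCc=8 TtLLHHcc=4 TtLLHhCC=8 TtLLHhCc=16 TtLLHhcc=8 TtLLhhCC=4 TtLLhhCc=8 TtLLhhcc=4 TtLlHHCC=4 TtLlHHCc=8 TtLlHHcc=4 TtLlHhCC=8 TtLlHhCc=16 TtLlHhcc=8 TtLlhhCC=4 TtLlhhCc=8 TtLlhhcc=4
TTLLHHCC hits 4/256; gcd=4; 4÷4/256÷4 = 1/64

P(TTLLHHCC) = 1/64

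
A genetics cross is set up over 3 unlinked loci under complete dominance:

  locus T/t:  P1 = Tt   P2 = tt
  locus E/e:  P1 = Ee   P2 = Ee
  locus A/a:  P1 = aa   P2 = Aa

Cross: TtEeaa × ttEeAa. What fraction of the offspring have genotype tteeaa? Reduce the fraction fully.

P(tteeaa) = 1/16

TtEeaa gametes: TEa×2, Tea×2, tEa×2, tea×2
ttEeAa gametes: tEA×2, tEa×2, teA×2, tea×2
TtEeaa×ttEeAa grid (8·8=64): TtEEAa=4 TtEEaa=4 TtEeAa=8 TtEeaa=8 TteeAa=4 Tteeaa=4 ttEEAa=4 ttEEaa=4 ttEeAa=8 ttEeaa=8 tteeAa=4 tteeaa=4
tteeaa hits 4/64; gcd=4; 4÷4/64÷4 = 1/16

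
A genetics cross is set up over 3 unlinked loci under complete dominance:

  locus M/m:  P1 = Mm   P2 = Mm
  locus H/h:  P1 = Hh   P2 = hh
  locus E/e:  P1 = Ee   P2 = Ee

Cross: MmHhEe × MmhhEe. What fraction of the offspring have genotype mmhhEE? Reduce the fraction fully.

P(mmhhEE) = 1/32

MmHhEe gametes: MHE×1, MHe×1, MhE×1, Mhe×1, mHE×1, mHe×1, mhE×1, mhe×1
MmhhEe gametes: MhE×2, Mhe×2, mhE×2, mhe×2
MmHhEe×MmhhEe grid (8·8=64): MMHhEE=2 MMHhEe=4 MMHhee=2 MMhhEE=2 MMhhEe=4 MMhhee=2 MmHhEE=4 MmHhEe=8 MmHhee=4 MmhhEE=4 MmhhEe=8 Mmhhee=4 mmHhEE=2 mmHhEe=4 mmHhee=2 mmhhEE=2 mmhhEe=4 mmhhee=2
mmhhEE hits 2/64; gcd=2; 2÷2/64÷2 = 1/32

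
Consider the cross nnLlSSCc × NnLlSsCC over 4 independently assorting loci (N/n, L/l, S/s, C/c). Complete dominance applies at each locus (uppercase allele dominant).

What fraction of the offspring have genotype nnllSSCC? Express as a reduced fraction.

nnLlSSCc gametes: nLSC×4, nLSc×4, nlSC×4, nlSc×4
NnLlSsCC gametes: NLSC×2, NLsC×2, NlSC×2, NlsC×2, nLSC×2, nLsC×2, nlSC×2, nlsC×2
nnLlSSCc×NnLlSsCC grid (16·16=256): NnLLSSCC=8 NnLLSSCc=8 NnLLSsCC=8 NnLLSsCc=8 NnLlSSCC=16 NnLlSSCc=16 NnLlSsCC=16 NnLlSsCc=16 NnllSSCC=8 NnllSSCc=8 NnllSsCC=8 NnllSsCc=8 nnLLSSCC=8 nnLLSSCc=8 nnLLSsCC=8 nnLLSsCc=8 nnLlSSCC=16 nnLlSSCc=16 nnLlSsCC=16 nnLlSsCc=16 nnllSSCC=8 nnllSSCc=8 nnllSsCC=8 nnllSsCc=8
nnllSSCC hits 8/256; gcd=8; 8÷8/256÷8 = 1/32

P(nnllSSCC) = 1/32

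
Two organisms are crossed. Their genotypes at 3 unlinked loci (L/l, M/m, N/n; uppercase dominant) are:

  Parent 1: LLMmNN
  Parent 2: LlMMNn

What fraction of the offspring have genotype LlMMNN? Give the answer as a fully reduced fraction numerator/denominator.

P(LlMMNN) = 1/8

LLMmNN gametes: LMN×4, LmN×4
LlMMNn gametes: LMN×2, LMn×2, lMN×2, lMn×2
LLMmNN×LlMMNn grid (8·8=64): LLMMNN=8 LLMMNn=8 LLMmNN=8 LLMmNn=8 LlMMNN=8 LlMMNn=8 LlMmNN=8 LlMmNn=8
LlMMNN hits 8/64; gcd=8; 8÷8/64÷8 = 1/8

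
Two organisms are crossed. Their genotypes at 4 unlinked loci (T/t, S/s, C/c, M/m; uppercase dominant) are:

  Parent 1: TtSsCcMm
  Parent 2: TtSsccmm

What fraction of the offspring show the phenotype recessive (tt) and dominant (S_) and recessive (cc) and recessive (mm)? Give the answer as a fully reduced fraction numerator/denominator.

P(tt S_ cc mm) = 3/64

TtSsCcMm gametes: TSCM×1, TSCm×1, TScM×1, TScm×1, TsCM×1, TsCm×1, TscM×1, Tscm×1, tSCM×1, tSCm×1, tScM×1, tScm×1, tsCM×1, tsCm×1, tscM×1, tscm×1
TtSsccmm gametes: TScm×4, Tscm×4, tScm×4, tscm×4
TtSsCcMm×TtSsccmm grid (16·16=256): TTSSCcMm=4 TTSSCcmm=4 TTSSccMm=4 TTSSccmm=4 TTSsCcMm=8 TTSsCcmm=8 TTSsccMm=8 TTSsccmm=8 TTssCcMm=4 TTssCcmm=4 TTssccMm=4 TTssccmm=4 TtSSCcMm=8 TtSSCcmm=8 TtSSccMm=8 TtSSccmm=8 TtSsCcMm=16 TtSsCcmm=16 TtSsccMm=16 TtSsccmm=16 TtssCcMm=8 TtssCcmm=8 TtssccMm=8 Ttssccmm=8 ttSSCcMm=4 ttSSCcmm=4 ttSSccMm=4 ttSSccmm=4 ttSsCcMm=8 ttSsCcmm=8 ttSsccMm=8 ttSsccmm=8 ttssCcMm=4 ttssCcmm=4 ttssccMm=4 ttssccmm=4
tt S_ cc mm hits 12/256; gcd=4; 12÷4/256÷4 = 3/64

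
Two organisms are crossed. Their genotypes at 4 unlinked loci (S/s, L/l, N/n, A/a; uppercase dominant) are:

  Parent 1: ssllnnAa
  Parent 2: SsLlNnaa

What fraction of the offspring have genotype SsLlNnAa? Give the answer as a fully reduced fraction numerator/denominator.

ssllnnAa gametes: slnA×8, slna×8
SsLlNnaa gametes: SLNa×2, SLna×2, SlNa×2, Slna×2, sLNa×2, sLna×2, slNa×2, slna×2
ssllnnAa×SsLlNnaa grid (16·16=256): SsLlNnAa=16 SsLlNnaa=16 SsLlnnAa=16 SsLlnnaa=16 SsllNnAa=16 SsllNnaa=16 SsllnnAa=16 Ssllnnaa=16 ssLlNnAa=16 ssLlNnaa=16 ssLlnnAa=16 ssLlnnaa=16 ssllNnAa=16 ssllNnaa=16 ssllnnAa=16 ssllnnaa=16
SsLlNnAa hits 16/256; gcd=16; 16÷16/256÷16 = 1/16

P(SsLlNnAa) = 1/16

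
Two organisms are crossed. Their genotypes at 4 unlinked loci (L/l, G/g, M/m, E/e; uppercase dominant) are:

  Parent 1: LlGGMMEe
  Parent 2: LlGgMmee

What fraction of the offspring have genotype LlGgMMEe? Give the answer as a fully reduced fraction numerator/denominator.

P(LlGgMMEe) = 1/16

LlGGMMEe gametes: LGME×4, LGMe×4, lGME×4, lGMe×4
LlGgMmee gametes: LGMe×2, LGme×2, LgMe×2, Lgme×2, lGMe×2, lGme×2, lgMe×2, lgme×2
LlGGMMEe×LlGgMmee grid (16·16=256): LLGGMMEe=8 LLGGMMee=8 LLGGMmEe=8 LLGGMmee=8 LLGgMMEe=8 LLGgMMee=8 LLGgMmEe=8 LLGgMmee=8 LlGGMMEe=16 LlGGMMee=16 LlGGMmEe=16 LlGGMmee=16 LlGgMMEe=16 LlGgMMee=16 LlGgMmEe=16 LlGgMmee=16 llGGMMEe=8 llGGMMee=8 llGGMmEe=8 llGGMmee=8 llGgMMEe=8 llGgMMee=8 llGgMmEe=8 llGgMmee=8
LlGgMMEe hits 16/256; gcd=16; 16÷16/256÷16 = 1/16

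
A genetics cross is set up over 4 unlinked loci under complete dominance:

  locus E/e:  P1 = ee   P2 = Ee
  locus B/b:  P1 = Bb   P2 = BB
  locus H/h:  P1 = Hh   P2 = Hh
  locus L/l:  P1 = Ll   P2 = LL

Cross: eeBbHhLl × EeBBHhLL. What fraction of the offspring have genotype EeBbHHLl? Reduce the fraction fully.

eeBbHhLl gametes: eBHL×2, eBHl×2, eBhL×2, eBhl×2, ebHL×2, ebHl×2, ebhL×2, ebhl×2
EeBBHhLL gametes: EBHL×4, EBhL×4, eBHL×4, eBhL×4
eeBbHhLl×EeBBHhLL grid (16·16=256): EeBBHHLL=8 EeBBHHLl=8 EeBBHhLL=16 EeBBHhLl=16 EeBBhhLL=8 EeBBhhLl=8 EeBbHHLL=8 EeBbHHLl=8 EeBbHhLL=16 EeBbHhLl=16 EeBbhhLL=8 EeBbhhLl=8 eeBBHHLL=8 eeBBHHLl=8 eeBBHhLL=16 eeBBHhLl=16 eeBBhhLL=8 eeBBhhLl=8 eeBbHHLL=8 eeBbHHLl=8 eeBbHhLL=16 eeBbHhLl=16 eeBbhhLL=8 eeBbhhLl=8
EeBbHHLl hits 8/256; gcd=8; 8÷8/256÷8 = 1/32

P(EeBbHHLl) = 1/32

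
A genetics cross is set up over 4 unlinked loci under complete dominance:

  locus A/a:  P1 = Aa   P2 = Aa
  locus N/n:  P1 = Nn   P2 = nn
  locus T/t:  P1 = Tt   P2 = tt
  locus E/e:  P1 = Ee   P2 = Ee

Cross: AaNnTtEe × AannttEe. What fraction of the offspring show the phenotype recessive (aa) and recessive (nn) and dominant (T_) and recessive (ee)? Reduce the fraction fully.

AaNnTtEe gametes: ANTE×1, ANTe×1, ANtE×1, ANte×1, AnTE×1, AnTe×1, AntE×1, Ante×1, aNTE×1, aNTe×1, aNtE×1, aNte×1, anTE×1, anTe×1, antE×1, ante×1
AannttEe gametes: AntE×4, Ante×4, antE×4, ante×4
AaNnTtEe×AannttEe grid (16·16=256): AANnTtEE=4 AANnTtEe=8 AANnTtee=4 AANnttEE=4 AANnttEe=8 AANnttee=4 AAnnTtEE=4 AAnnTtEe=8 AAnnTtee=4 AAnnttEE=4 AAnnttEe=8 AAnnttee=4 AaNnTtEE=8 AaNnTtEe=16 AaNnTtee=8 AaNnttEE=8 AaNnttEe=16 AaNnttee=8 AannTtEE=8 AannTtEe=16 AannTtee=8 AannttEE=8 AannttEe=16 Aannttee=8 aaNnTtEE=4 aaNnTtEe=8 aaNnTtee=4 aaNnttEE=4 aaNnttEe=8 aaNnttee=4 aannTtEE=4 aannTtEe=8 aannTtee=4 aannttEE=4 aannttEe=8 aannttee=4
aa nn T_ ee hits 4/256; gcd=4; 4÷4/256÷4 = 1/64

P(aa nn T_ ee) = 1/64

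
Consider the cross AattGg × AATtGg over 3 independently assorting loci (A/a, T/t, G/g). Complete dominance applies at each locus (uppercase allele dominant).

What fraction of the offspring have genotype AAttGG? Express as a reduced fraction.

P(AAttGG) = 1/16

AattGg gametes: AtG×2, Atg×2, atG×2, atg×2
AATtGg gametes: ATG×2, ATg×2, AtG×2, Atg×2
AattGg×AATtGg grid (8·8=64): AATtGG=4 AATtGg=8 AATtgg=4 AAttGG=4 AAttGg=8 AAttgg=4 AaTtGG=4 AaTtGg=8 AaTtgg=4 AattGG=4 AattGg=8 Aattgg=4
AAttGG hits 4/64; gcd=4; 4÷4/64÷4 = 1/16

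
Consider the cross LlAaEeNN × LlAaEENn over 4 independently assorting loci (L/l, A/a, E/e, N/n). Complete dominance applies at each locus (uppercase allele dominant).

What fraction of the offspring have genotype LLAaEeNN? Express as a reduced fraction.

LlAaEeNN gametes: LAEN×2, LAeN×2, LaEN×2, LaeN×2, lAEN×2, lAeN×2, laEN×2, laeN×2
LlAaEENn gametes: LAEN×2, LAEn×2, LaEN×2, LaEn×2, lAEN×2, lAEn×2, laEN×2, laEn×2
LlAaEeNN×LlAaEENn grid (16·16=256): LLAAEENN=4 LLAAEENn=4 LLAAEeNN=4 LLAAEeNn=4 LLAaEENN=8 LLAaEENn=8 LLAaEeNN=8 LLAaEeNn=8 LLaaEENN=4 LLaaEENn=4 LLaaEeNN=4 LLaaEeNn=4 LlAAEENN=8 LlAAEENn=8 LlAAEeNN=8 LlAAEeNn=8 LlAaEENN=16 LlAaEENn=16 LlAaEeNN=16 LlAaEeNn=16 LlaaEENN=8 LlaaEENn=8 LlaaEeNN=8 LlaaEeNn=8 llAAEENN=4 llAAEENn=4 llAAEeNN=4 llAAEeNn=4 llAaEENN=8 llAaEENn=8 llAaEeNN=8 llAaEeNn=8 llaaEENN=4 llaaEENn=4 llaaEeNN=4 llaaEeNn=4
LLAaEeNN hits 8/256; gcd=8; 8÷8/256÷8 = 1/32

P(LLAaEeNN) = 1/32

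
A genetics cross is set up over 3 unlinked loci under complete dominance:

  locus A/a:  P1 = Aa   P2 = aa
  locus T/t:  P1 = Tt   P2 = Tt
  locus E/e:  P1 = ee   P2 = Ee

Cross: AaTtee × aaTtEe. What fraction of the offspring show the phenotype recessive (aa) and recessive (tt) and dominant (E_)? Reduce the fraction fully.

P(aa tt E_) = 1/16

AaTtee gametes: ATe×2, Ate×2, aTe×2, ate×2
aaTtEe gametes: aTE×2, aTe×2, atE×2, ate×2
AaTtee×aaTtEe grid (8·8=64): AaTTEe=4 AaTTee=4 AaTtEe=8 AaTtee=8 AattEe=4 Aattee=4 aaTTEe=4 aaTTee=4 aaTtEe=8 aaTtee=8 aattEe=4 aattee=4
aa tt E_ hits 4/64; gcd=4; 4÷4/64÷4 = 1/16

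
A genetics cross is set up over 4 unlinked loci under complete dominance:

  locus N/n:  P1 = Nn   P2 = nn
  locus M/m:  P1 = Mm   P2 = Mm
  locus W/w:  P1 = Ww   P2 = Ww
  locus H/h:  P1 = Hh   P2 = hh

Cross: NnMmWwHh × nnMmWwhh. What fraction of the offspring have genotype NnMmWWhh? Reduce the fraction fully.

NnMmWwHh gametes: NMWH×1, NMWh×1, NMwH×1, NMwh×1, NmWH×1, NmWh×1, NmwH×1, Nmwh×1, nMWH×1, nMWh×1, nMwH×1, nMwh×1, nmWH×1, nmWh×1, nmwH×1, nmwh×1
nnMmWwhh gametes: nMWh×4, nMwh×4, nmWh×4, nmwh×4
NnMmWwHh×nnMmWwhh grid (16·16=256): NnMMWWHh=4 NnMMWWhh=4 NnMMWwHh=8 NnMMWwhh=8 NnMMwwHh=4 NnMMwwhh=4 NnMmWWHh=8 NnMmWWhh=8 NnMmWwHh=16 NnMmWwhh=16 NnMmwwHh=8 NnMmwwhh=8 NnmmWWHh=4 NnmmWWhh=4 NnmmWwHh=8 NnmmWwhh=8 NnmmwwHh=4 Nnmmwwhh=4 nnMMWWHh=4 nnMMWWhh=4 nnMMWwHh=8 nnMMWwhh=8 nnMMwwHh=4 nnMMwwhh=4 nnMmWWHh=8 nnMmWWhh=8 nnMmWwHh=16 nnMmWwhh=16 nnMmwwHh=8 nnMmwwhh=8 nnmmWWHh=4 nnmmWWhh=4 nnmmWwHh=8 nnmmWwhh=8 nnmmwwHh=4 nnmmwwhh=4
NnMmWWhh hits 8/256; gcd=8; 8÷8/256÷8 = 1/32

P(NnMmWWhh) = 1/32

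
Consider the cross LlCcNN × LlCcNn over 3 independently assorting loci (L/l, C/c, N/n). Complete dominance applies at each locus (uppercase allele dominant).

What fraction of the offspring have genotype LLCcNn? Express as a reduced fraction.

P(LLCcNn) = 1/16

LlCcNN gametes: LCN×2, LcN×2, lCN×2, lcN×2
LlCcNn gametes: LCN×1, LCn×1, LcN×1, Lcn×1, lCN×1, lCn×1, lcN×1, lcn×1
LlCcNN×LlCcNn grid (8·8=64): LLCCNN=2 LLCCNn=2 LLCcNN=4 LLCcNn=4 LLccNN=2 LLccNn=2 LlCCNN=4 LlCCNn=4 LlCcNN=8 LlCcNn=8 LlccNN=4 LlccNn=4 llCCNN=2 llCCNn=2 llCcNN=4 llCcNn=4 llccNN=2 llccNn=2
LLCcNn hits 4/64; gcd=4; 4÷4/64÷4 = 1/16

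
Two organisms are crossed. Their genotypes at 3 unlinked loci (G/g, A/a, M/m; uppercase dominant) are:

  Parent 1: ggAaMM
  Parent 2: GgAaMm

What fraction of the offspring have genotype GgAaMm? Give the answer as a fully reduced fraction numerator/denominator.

P(GgAaMm) = 1/8

ggAaMM gametes: gAM×4, gaM×4
GgAaMm gametes: GAM×1, GAm×1, GaM×1, Gam×1, gAM×1, gAm×1, gaM×1, gam×1
ggAaMM×GgAaMm grid (8·8=64): GgAAMM=4 GgAAMm=4 GgAaMM=8 GgAaMm=8 GgaaMM=4 GgaaMm=4 ggAAMM=4 ggAAMm=4 ggAaMM=8 ggAaMm=8 ggaaMM=4 ggaaMm=4
GgAaMm hits 8/64; gcd=8; 8÷8/64÷8 = 1/8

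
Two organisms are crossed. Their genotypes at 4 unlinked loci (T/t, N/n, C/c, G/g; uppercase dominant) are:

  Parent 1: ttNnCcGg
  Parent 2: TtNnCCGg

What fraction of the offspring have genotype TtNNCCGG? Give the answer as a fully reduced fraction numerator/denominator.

ttNnCcGg gametes: tNCG×2, tNCg×2, tNcG×2, tNcg×2, tnCG×2, tnCg×2, tncG×2, tncg×2
TtNnCCGg gametes: TNCG×2, TNCg×2, TnCG×2, TnCg×2, tNCG×2, tNCg×2, tnCG×2, tnCg×2
ttNnCcGg×TtNnCCGg grid (16·16=256): TtNNCCGG=4 TtNNCCGg=8 TtNNCCgg=4 TtNNCcGG=4 TtNNCcGg=8 TtNNCcgg=4 TtNnCCGG=8 TtNnCCGg=16 TtNnCCgg=8 TtNnCcGG=8 TtNnCcGg=16 TtNnCcgg=8 TtnnCCGG=4 TtnnCCGg=8 TtnnCCgg=4 TtnnCcGG=4 TtnnCcGg=8 TtnnCcgg=4 ttNNCCGG=4 ttNNCCGg=8 ttNNCCgg=4 ttNNCcGG=4 ttNNCcGg=8 ttNNCcgg=4 ttNnCCGG=8 ttNnCCGg=16 ttNnCCgg=8 ttNnCcGG=8 ttNnCcGg=16 ttNnCcgg=8 ttnnCCGG=4 ttnnCCGg=8 ttnnCCgg=4 ttnnCcGG=4 ttnnCcGg=8 ttnnCcgg=4
TtNNCCGG hits 4/256; gcd=4; 4÷4/256÷4 = 1/64

P(TtNNCCGG) = 1/64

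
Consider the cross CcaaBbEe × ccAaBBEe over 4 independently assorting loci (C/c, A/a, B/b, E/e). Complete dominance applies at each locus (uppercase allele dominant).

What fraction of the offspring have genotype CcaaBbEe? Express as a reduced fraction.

CcaaBbEe gametes: CaBE×2, CaBe×2, CabE×2, Cabe×2, caBE×2, caBe×2, cabE×2, cabe×2
ccAaBBEe gametes: cABE×4, cABe×4, caBE×4, caBe×4
CcaaBbEe×ccAaBBEe grid (16·16=256): CcAaBBEE=8 CcAaBBEe=16 CcAaBBee=8 CcAaBbEE=8 CcAaBbEe=16 CcAaBbee=8 CcaaBBEE=8 CcaaBBEe=16 CcaaBBee=8 CcaaBbEE=8 CcaaBbEe=16 CcaaBbee=8 ccAaBBEE=8 ccAaBBEe=16 ccAaBBee=8 ccAaBbEE=8 ccAaBbEe=16 ccAaBbee=8 ccaaBBEE=8 ccaaBBEe=16 ccaaBBee=8 ccaaBbEE=8 ccaaBbEe=16 ccaaBbee=8
CcaaBbEe hits 16/256; gcd=16; 16÷16/256÷16 = 1/16

P(CcaaBbEe) = 1/16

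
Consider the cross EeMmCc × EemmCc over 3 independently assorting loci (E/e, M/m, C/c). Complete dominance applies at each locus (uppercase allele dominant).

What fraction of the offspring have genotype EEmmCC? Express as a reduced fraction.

EeMmCc gametes: EMC×1, EMc×1, EmC×1, Emc×1, eMC×1, eMc×1, emC×1, emc×1
EemmCc gametes: EmC×2, Emc×2, emC×2, emc×2
EeMmCc×EemmCc grid (8·8=64): EEMmCC=2 EEMmCc=4 EEMmcc=2 EEmmCC=2 EEmmCc=4 EEmmcc=2 EeMmCC=4 EeMmCc=8 EeMmcc=4 EemmCC=4 EemmCc=8 Eemmcc=4 eeMmCC=2 eeMmCc=4 eeMmcc=2 eemmCC=2 eemmCc=4 eemmcc=2
EEmmCC hits 2/64; gcd=2; 2÷2/64÷2 = 1/32

P(EEmmCC) = 1/32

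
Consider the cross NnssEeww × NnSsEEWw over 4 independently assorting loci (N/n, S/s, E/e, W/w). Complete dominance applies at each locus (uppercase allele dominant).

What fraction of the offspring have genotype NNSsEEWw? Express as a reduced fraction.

NnssEeww gametes: NsEw×4, Nsew×4, nsEw×4, nsew×4
NnSsEEWw gametes: NSEW×2, NSEw×2, NsEW×2, NsEw×2, nSEW×2, nSEw×2, nsEW×2, nsEw×2
NnssEeww×NnSsEEWw grid (16·16=256): NNSsEEWw=8 NNSsEEww=8 NNSsEeWw=8 NNSsEeww=8 NNssEEWw=8 NNssEEww=8 NNssEeWw=8 NNssEeww=8 NnSsEEWw=16 NnSsEEww=16 NnSsEeWw=16 NnSsEeww=16 NnssEEWw=16 NnssEEww=16 NnssEeWw=16 NnssEeww=16 nnSsEEWw=8 nnSsEEww=8 nnSsEeWw=8 nnSsEeww=8 nnssEEWw=8 nnssEEww=8 nnssEeWw=8 nnssEeww=8
NNSsEEWw hits 8/256; gcd=8; 8÷8/256÷8 = 1/32

P(NNSsEEWw) = 1/32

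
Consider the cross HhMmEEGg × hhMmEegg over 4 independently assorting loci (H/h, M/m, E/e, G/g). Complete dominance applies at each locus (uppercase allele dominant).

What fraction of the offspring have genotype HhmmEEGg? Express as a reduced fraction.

HhMmEEGg gametes: HMEG×2, HMEg×2, HmEG×2, HmEg×2, hMEG×2, hMEg×2, hmEG×2, hmEg×2
hhMmEegg gametes: hMEg×4, hMeg×4, hmEg×4, hmeg×4
HhMmEEGg×hhMmEegg grid (16·16=256): HhMMEEGg=8 HhMMEEgg=8 HhMMEeGg=8 HhMMEegg=8 HhMmEEGg=16 HhMmEEgg=16 HhMmEeGg=16 HhMmEegg=16 HhmmEEGg=8 HhmmEEgg=8 HhmmEeGg=8 HhmmEegg=8 hhMMEEGg=8 hhMMEEgg=8 hhMMEeGg=8 hhMMEegg=8 hhMmEEGg=16 hhMmEEgg=16 hhMmEeGg=16 hhMmEegg=16 hhmmEEGg=8 hhmmEEgg=8 hhmmEeGg=8 hhmmEegg=8
HhmmEEGg hits 8/256; gcd=8; 8÷8/256÷8 = 1/32

P(HhmmEEGg) = 1/32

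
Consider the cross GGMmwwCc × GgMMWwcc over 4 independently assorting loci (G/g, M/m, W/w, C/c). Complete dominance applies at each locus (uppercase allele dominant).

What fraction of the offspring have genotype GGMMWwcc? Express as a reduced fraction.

GGMmwwCc gametes: GMwC×4, GMwc×4, GmwC×4, Gmwc×4
GgMMWwcc gametes: GMWc×4, GMwc×4, gMWc×4, gMwc×4
GGMmwwCc×GgMMWwcc grid (16·16=256): GGMMWwCc=16 GGMMWwcc=16 GGMMwwCc=16 GGMMwwcc=16 GGMmWwCc=16 GGMmWwcc=16 GGMmwwCc=16 GGMmwwcc=16 GgMMWwCc=16 GgMMWwcc=16 GgMMwwCc=16 GgMMwwcc=16 GgMmWwCc=16 GgMmWwcc=16 GgMmwwCc=16 GgMmwwcc=16
GGMMWwcc hits 16/256; gcd=16; 16÷16/256÷16 = 1/16

P(GGMMWwcc) = 1/16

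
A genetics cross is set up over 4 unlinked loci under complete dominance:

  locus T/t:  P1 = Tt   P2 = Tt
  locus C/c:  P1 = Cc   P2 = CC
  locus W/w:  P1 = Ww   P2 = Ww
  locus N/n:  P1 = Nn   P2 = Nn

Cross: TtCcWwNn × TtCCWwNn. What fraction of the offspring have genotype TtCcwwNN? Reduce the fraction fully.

P(TtCcwwNN) = 1/64

TtCcWwNn gametes: TCWN×1, TCWn×1, TCwN×1, TCwn×1, TcWN×1, TcWn×1, TcwN×1, Tcwn×1, tCWN×1, tCWn×1, tCwN×1, tCwn×1, tcWN×1, tcWn×1, tcwN×1, tcwn×1
TtCCWwNn gametes: TCWN×2, TCWn×2, TCwN×2, TCwn×2, tCWN×2, tCWn×2, tCwN×2, tCwn×2
TtCcWwNn×TtCCWwNn grid (16·16=256): TTCCWWNN=2 TTCCWWNn=4 TTCCWWnn=2 TTCCWwNN=4 TTCCWwNn=8 TTCCWwnn=4 TTCCwwNN=2 TTCCwwNn=4 TTCCwwnn=2 TTCcWWNN=2 TTCcWWNn=4 TTCcWWnn=2 TTCcWwNN=4 TTCcWwNn=8 TTCcWwnn=4 TTCcwwNN=2 TTCcwwNn=4 TTCcwwnn=2 TtCCWWNN=4 TtCCWWNn=8 TtCCWWnn=4 TtCCWwNN=8 TtCCWwNn=16 TtCCWwnn=8 TtCCwwNN=4 TtCCwwNn=8 TtCCwwnn=4 TtCcWWNN=4 TtCcWWNn=8 TtCcWWnn=4 TtCcWwNN=8 TtCcWwNn=16 TtCcWwnn=8 TtCcwwNN=4 TtCcwwNn=8 TtCcwwnn=4 ttCCWWNN=2 ttCCWWNn=4 ttCCWWnn=2 ttCCWwNN=4 ttCCWwNn=8 ttCCWwnn=4 ttCCwwNN=2 ttCCwwNn=4 ttCCwwnn=2 ttCcWWNN=2 ttCcWWNn=4 ttCcWWnn=2 ttCcWwNN=4 ttCcWwNn=8 ttCcWwnn=4 ttCcwwNN=2 ttCcwwNn=4 ttCcwwnn=2
TtCcwwNN hits 4/256; gcd=4; 4÷4/256÷4 = 1/64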